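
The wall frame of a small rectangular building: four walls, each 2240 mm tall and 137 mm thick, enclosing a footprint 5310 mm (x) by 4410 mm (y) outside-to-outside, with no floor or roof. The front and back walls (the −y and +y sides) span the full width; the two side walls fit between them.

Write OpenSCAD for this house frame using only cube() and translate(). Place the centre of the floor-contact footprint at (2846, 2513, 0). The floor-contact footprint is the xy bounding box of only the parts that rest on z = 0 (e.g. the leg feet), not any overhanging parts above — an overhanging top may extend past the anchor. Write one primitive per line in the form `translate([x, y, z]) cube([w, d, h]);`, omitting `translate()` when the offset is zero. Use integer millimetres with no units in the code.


translate([191, 308, 0]) cube([5310, 137, 2240]);
translate([191, 4581, 0]) cube([5310, 137, 2240]);
translate([191, 445, 0]) cube([137, 4136, 2240]);
translate([5364, 445, 0]) cube([137, 4136, 2240]);


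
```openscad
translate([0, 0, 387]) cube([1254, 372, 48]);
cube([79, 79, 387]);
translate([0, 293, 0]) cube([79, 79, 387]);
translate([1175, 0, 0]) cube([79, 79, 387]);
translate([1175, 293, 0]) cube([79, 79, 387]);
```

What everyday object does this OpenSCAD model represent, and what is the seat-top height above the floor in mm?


A bench. The seat-top height is 435 mm.

A long slab on four corner posts — a bench. The slab sits at z = 387 with thickness 48, so the top is 387 + 48 = 435 mm.


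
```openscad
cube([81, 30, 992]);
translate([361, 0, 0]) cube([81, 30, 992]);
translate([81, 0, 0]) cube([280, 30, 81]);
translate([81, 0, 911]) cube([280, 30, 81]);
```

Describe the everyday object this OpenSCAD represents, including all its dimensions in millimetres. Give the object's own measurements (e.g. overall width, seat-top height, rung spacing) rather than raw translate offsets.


A rectangular picture frame lying in the x–z plane (depth along y). The opening is 280 mm wide (x) by 830 mm tall (z), surrounded by a border 81 mm wide on all four sides. The frame is 30 mm deep and is made of two full-height vertical stiles with two horizontal rails fitted between them.


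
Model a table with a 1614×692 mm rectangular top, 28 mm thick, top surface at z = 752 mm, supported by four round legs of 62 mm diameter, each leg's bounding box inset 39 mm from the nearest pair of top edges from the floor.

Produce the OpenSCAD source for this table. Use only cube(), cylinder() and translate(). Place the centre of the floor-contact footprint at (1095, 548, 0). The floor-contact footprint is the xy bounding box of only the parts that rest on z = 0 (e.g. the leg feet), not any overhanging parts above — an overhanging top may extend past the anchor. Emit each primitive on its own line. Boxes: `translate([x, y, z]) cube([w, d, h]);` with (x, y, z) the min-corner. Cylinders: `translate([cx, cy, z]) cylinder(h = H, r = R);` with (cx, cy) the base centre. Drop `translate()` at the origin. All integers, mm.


translate([288, 202, 724]) cube([1614, 692, 28]);
translate([358, 272, 0]) cylinder(h = 724, r = 31);
translate([1832, 272, 0]) cylinder(h = 724, r = 31);
translate([358, 824, 0]) cylinder(h = 724, r = 31);
translate([1832, 824, 0]) cylinder(h = 724, r = 31);


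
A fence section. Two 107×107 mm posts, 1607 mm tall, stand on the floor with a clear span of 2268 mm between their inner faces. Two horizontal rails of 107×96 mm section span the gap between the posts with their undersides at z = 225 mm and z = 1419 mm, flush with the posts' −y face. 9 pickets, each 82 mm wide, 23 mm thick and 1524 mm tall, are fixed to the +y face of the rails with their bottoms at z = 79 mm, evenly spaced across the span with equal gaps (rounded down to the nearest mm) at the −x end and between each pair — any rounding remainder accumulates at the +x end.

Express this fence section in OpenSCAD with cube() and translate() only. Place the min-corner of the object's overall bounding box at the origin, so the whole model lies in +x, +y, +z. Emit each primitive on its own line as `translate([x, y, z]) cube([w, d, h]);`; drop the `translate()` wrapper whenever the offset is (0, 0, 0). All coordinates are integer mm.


cube([107, 107, 1607]);
translate([2375, 0, 0]) cube([107, 107, 1607]);
translate([107, 0, 225]) cube([2268, 107, 96]);
translate([107, 0, 1419]) cube([2268, 107, 96]);
translate([260, 107, 79]) cube([82, 23, 1524]);
translate([495, 107, 79]) cube([82, 23, 1524]);
translate([730, 107, 79]) cube([82, 23, 1524]);
translate([965, 107, 79]) cube([82, 23, 1524]);
translate([1200, 107, 79]) cube([82, 23, 1524]);
translate([1435, 107, 79]) cube([82, 23, 1524]);
translate([1670, 107, 79]) cube([82, 23, 1524]);
translate([1905, 107, 79]) cube([82, 23, 1524]);
translate([2140, 107, 79]) cube([82, 23, 1524]);


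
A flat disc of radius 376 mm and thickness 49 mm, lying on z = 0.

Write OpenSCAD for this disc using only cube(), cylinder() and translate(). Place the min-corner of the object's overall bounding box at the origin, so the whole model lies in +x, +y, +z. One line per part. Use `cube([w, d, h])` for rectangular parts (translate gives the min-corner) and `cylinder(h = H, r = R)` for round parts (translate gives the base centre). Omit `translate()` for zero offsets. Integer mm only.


translate([376, 376, 0]) cylinder(h = 49, r = 376);


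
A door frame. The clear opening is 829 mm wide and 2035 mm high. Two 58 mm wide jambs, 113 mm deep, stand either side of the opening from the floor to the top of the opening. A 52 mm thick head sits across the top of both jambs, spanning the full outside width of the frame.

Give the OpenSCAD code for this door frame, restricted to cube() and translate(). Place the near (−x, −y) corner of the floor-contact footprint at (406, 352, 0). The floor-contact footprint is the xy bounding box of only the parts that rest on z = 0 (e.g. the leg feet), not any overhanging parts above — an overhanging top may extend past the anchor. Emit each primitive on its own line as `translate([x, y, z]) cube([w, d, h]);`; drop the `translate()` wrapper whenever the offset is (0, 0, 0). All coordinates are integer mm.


translate([406, 352, 0]) cube([58, 113, 2035]);
translate([1293, 352, 0]) cube([58, 113, 2035]);
translate([406, 352, 2035]) cube([945, 113, 52]);


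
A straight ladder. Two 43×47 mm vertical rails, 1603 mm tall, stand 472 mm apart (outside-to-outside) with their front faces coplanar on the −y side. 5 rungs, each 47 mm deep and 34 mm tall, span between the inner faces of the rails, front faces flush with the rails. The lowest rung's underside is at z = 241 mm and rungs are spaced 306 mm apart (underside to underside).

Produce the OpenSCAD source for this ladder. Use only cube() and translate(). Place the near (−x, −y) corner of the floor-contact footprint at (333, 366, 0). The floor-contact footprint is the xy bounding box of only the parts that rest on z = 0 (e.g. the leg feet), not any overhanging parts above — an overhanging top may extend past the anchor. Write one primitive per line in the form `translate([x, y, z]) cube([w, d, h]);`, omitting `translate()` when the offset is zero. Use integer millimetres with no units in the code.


translate([333, 366, 0]) cube([43, 47, 1603]);
translate([762, 366, 0]) cube([43, 47, 1603]);
translate([376, 366, 241]) cube([386, 47, 34]);
translate([376, 366, 547]) cube([386, 47, 34]);
translate([376, 366, 853]) cube([386, 47, 34]);
translate([376, 366, 1159]) cube([386, 47, 34]);
translate([376, 366, 1465]) cube([386, 47, 34]);


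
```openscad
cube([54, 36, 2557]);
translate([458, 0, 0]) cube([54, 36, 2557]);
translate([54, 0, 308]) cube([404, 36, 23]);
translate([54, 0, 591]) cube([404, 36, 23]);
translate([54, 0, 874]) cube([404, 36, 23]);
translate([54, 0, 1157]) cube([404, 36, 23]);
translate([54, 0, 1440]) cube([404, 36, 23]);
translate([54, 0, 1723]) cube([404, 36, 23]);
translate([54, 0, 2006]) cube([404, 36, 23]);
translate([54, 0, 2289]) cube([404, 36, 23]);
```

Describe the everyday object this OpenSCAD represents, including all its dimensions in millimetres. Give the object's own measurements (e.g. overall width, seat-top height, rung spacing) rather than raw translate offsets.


A straight ladder. Two 54×36 mm vertical rails, 2557 mm tall, stand 512 mm apart (outside-to-outside) with their front faces coplanar on the −y side. 8 rungs, each 36 mm deep and 23 mm tall, span between the inner faces of the rails, front faces flush with the rails. The lowest rung's underside is at z = 308 mm and rungs are spaced 283 mm apart (underside to underside).


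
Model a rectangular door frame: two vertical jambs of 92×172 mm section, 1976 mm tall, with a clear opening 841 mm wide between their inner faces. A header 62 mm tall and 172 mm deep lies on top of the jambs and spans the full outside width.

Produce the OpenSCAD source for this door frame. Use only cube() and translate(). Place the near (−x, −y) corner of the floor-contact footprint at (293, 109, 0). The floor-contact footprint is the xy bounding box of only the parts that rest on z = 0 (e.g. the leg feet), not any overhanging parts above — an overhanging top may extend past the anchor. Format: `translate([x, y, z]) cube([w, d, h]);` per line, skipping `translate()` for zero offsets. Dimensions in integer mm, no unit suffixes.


translate([293, 109, 0]) cube([92, 172, 1976]);
translate([1226, 109, 0]) cube([92, 172, 1976]);
translate([293, 109, 1976]) cube([1025, 172, 62]);


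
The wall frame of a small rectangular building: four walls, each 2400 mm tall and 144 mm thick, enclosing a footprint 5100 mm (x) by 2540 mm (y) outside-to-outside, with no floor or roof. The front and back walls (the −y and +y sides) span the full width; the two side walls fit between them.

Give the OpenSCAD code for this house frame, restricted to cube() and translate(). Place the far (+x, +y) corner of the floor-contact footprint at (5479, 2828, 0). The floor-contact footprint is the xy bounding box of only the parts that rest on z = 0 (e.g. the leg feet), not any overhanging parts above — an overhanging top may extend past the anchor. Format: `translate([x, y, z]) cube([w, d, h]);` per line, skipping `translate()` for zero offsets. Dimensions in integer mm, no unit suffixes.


translate([379, 288, 0]) cube([5100, 144, 2400]);
translate([379, 2684, 0]) cube([5100, 144, 2400]);
translate([379, 432, 0]) cube([144, 2252, 2400]);
translate([5335, 432, 0]) cube([144, 2252, 2400]);


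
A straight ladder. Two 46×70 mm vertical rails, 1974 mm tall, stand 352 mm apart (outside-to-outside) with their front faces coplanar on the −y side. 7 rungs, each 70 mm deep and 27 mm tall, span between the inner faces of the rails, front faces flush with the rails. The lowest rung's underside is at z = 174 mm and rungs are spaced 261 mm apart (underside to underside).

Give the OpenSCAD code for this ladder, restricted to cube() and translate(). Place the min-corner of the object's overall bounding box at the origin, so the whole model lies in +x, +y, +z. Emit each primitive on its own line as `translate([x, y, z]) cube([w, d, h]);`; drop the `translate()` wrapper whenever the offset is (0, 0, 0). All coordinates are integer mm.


cube([46, 70, 1974]);
translate([306, 0, 0]) cube([46, 70, 1974]);
translate([46, 0, 174]) cube([260, 70, 27]);
translate([46, 0, 435]) cube([260, 70, 27]);
translate([46, 0, 696]) cube([260, 70, 27]);
translate([46, 0, 957]) cube([260, 70, 27]);
translate([46, 0, 1218]) cube([260, 70, 27]);
translate([46, 0, 1479]) cube([260, 70, 27]);
translate([46, 0, 1740]) cube([260, 70, 27]);


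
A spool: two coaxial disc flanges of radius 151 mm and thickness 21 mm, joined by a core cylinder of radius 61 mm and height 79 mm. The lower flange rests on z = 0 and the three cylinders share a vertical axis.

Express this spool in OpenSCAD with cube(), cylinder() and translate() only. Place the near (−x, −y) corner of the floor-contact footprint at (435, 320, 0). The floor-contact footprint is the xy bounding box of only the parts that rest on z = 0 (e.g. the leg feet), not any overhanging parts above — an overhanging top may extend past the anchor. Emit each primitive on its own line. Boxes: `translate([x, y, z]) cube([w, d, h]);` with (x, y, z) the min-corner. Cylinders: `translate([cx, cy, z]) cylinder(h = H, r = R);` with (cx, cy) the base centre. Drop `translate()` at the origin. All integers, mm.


translate([586, 471, 0]) cylinder(h = 21, r = 151);
translate([586, 471, 21]) cylinder(h = 79, r = 61);
translate([586, 471, 100]) cylinder(h = 21, r = 151);


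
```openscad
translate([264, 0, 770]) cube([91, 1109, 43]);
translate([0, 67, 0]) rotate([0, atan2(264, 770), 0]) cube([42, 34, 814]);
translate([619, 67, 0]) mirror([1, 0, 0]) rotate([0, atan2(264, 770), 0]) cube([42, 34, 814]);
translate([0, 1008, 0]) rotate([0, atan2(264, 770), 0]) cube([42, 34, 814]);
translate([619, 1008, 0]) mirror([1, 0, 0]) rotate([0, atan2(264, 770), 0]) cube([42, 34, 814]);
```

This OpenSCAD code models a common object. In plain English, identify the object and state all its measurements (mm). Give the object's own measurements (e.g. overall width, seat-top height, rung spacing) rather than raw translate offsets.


A sawhorse. A 91×1109×43 mm beam (x, y, z) sits on two A-frame leg pairs. Each pair is two raked legs of 42×34 mm section (34 mm along y) splaying symmetrically in x. Each leg rises 770 mm vertically over 264 mm of horizontal reach and is 814 mm long along its own axis. Every leg's outer bottom edge rests on the floor and its outer top edge meets a bottom edge of the beam — the left legs (tilting toward +x) meet the beam's −x bottom edge, the right legs (their mirror images, tilting toward −x) meet its +x bottom edge — so the leg tops tuck under the beam, the beam's underside is 770 mm above the floor, and the feet are 619 mm apart outside-to-outside with the beam centred between them. The two leg pairs are set in 67 mm from either end of the beam.


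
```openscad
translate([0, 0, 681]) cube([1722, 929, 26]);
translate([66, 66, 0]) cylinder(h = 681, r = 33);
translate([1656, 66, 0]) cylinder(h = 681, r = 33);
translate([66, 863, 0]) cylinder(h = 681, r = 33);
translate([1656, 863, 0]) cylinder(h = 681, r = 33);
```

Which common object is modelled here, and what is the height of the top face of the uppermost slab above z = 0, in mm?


A table. The table height is 707 mm.

A 1722×929×26 slab sits at z = 681 on four Ø66 mm round legs — a table. The top surface is at 681 + 26 = 707 mm.


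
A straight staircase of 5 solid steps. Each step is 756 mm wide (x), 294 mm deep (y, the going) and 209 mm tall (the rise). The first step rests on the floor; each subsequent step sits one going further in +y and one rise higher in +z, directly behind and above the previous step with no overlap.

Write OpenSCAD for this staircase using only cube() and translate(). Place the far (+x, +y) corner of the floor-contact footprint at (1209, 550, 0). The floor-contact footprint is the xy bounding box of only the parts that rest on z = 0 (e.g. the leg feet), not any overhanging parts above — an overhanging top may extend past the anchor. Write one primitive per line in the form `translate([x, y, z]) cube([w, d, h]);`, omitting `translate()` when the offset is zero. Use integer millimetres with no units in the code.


translate([453, 256, 0]) cube([756, 294, 209]);
translate([453, 550, 209]) cube([756, 294, 209]);
translate([453, 844, 418]) cube([756, 294, 209]);
translate([453, 1138, 627]) cube([756, 294, 209]);
translate([453, 1432, 836]) cube([756, 294, 209]);


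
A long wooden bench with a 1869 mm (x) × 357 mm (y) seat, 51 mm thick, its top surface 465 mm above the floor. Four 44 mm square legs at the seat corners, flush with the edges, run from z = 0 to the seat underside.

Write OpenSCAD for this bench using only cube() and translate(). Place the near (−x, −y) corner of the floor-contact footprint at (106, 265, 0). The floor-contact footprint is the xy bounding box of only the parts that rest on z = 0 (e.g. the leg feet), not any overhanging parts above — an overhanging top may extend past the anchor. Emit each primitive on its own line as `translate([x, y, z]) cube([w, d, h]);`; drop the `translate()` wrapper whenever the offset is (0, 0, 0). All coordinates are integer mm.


// leg_h = 465 − 51 = 414
translate([106, 265, 414]) cube([1869, 357, 51]);
translate([106, 265, 0]) cube([44, 44, 414]);
translate([106, 578, 0]) cube([44, 44, 414]);
translate([1931, 265, 0]) cube([44, 44, 414]);
translate([1931, 578, 0]) cube([44, 44, 414]);


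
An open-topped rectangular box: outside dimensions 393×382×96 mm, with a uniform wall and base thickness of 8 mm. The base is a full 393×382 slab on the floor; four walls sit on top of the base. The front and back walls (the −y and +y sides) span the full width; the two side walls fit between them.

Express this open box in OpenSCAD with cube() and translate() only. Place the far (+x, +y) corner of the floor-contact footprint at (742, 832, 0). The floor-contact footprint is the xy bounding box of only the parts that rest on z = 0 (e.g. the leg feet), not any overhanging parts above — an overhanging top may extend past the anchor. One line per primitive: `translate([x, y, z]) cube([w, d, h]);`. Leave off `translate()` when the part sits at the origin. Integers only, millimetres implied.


translate([349, 450, 0]) cube([393, 382, 8]);
translate([349, 450, 8]) cube([393, 8, 88]);
translate([349, 824, 8]) cube([393, 8, 88]);
translate([349, 458, 8]) cube([8, 366, 88]);
translate([734, 458, 8]) cube([8, 366, 88]);


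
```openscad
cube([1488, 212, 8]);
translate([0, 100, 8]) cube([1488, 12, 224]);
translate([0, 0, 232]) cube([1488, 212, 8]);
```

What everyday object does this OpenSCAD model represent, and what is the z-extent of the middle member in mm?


An I-beam. The web height is 224 mm.

Two wide flanges with a thin centred web — an I-beam. Overall 240 mm minus two 8 mm flanges gives a web of 240 − 2·8 = 224 mm.


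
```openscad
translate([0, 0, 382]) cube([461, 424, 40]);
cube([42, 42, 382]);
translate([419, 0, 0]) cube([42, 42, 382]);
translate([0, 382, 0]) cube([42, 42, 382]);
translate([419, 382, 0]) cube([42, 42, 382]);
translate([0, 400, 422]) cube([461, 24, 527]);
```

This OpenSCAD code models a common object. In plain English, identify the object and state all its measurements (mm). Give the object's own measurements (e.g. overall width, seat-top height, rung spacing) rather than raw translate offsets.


A chair. The seat is a 461×424×40 mm slab with its top at z = 422 mm, on four 42×42 mm corner legs (flush with the seat edges, standing on z = 0). A flat backrest 24 mm thick, 527 mm tall, spans the full seat width and rises from the seat top along its +y edge, rear face flush with the rear of the seat.


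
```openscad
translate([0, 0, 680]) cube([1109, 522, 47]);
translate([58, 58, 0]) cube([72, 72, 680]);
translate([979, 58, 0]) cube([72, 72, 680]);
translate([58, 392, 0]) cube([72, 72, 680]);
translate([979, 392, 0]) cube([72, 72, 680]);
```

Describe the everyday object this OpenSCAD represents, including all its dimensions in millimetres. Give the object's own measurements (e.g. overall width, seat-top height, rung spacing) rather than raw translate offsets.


A table: top 1109 mm (x) × 522 mm (y), 47 mm thick, upper face at z = 727 mm, on four 72×72 mm square legs, each inset 58 mm from the nearest pair of top edges from z = 0 to the bottom of the top.


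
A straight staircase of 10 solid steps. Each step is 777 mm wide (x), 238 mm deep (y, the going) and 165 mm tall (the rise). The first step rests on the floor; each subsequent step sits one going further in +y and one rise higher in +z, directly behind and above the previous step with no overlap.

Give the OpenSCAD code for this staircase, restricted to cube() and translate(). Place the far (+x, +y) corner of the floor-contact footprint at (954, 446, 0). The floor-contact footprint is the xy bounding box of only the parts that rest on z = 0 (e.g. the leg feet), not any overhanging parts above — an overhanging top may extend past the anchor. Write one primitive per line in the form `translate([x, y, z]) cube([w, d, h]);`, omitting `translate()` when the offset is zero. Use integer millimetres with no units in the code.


translate([177, 208, 0]) cube([777, 238, 165]);
translate([177, 446, 165]) cube([777, 238, 165]);
translate([177, 684, 330]) cube([777, 238, 165]);
translate([177, 922, 495]) cube([777, 238, 165]);
translate([177, 1160, 660]) cube([777, 238, 165]);
translate([177, 1398, 825]) cube([777, 238, 165]);
translate([177, 1636, 990]) cube([777, 238, 165]);
translate([177, 1874, 1155]) cube([777, 238, 165]);
translate([177, 2112, 1320]) cube([777, 238, 165]);
translate([177, 2350, 1485]) cube([777, 238, 165]);


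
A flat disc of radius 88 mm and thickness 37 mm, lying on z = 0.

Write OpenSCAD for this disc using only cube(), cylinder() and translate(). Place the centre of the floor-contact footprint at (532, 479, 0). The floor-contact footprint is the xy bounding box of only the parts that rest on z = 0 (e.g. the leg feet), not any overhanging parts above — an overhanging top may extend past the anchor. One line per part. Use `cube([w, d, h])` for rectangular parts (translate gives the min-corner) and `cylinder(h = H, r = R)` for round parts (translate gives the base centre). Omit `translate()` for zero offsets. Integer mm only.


translate([532, 479, 0]) cylinder(h = 37, r = 88);


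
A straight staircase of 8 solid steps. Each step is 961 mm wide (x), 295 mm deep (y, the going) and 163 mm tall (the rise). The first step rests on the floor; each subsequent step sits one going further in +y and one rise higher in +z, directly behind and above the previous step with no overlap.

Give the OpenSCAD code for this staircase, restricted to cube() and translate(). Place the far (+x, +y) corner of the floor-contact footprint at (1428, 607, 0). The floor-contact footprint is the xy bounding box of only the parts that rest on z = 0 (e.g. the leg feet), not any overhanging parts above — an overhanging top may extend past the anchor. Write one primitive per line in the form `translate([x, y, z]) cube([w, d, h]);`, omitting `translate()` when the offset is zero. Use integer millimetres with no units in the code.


translate([467, 312, 0]) cube([961, 295, 163]);
translate([467, 607, 163]) cube([961, 295, 163]);
translate([467, 902, 326]) cube([961, 295, 163]);
translate([467, 1197, 489]) cube([961, 295, 163]);
translate([467, 1492, 652]) cube([961, 295, 163]);
translate([467, 1787, 815]) cube([961, 295, 163]);
translate([467, 2082, 978]) cube([961, 295, 163]);
translate([467, 2377, 1141]) cube([961, 295, 163]);


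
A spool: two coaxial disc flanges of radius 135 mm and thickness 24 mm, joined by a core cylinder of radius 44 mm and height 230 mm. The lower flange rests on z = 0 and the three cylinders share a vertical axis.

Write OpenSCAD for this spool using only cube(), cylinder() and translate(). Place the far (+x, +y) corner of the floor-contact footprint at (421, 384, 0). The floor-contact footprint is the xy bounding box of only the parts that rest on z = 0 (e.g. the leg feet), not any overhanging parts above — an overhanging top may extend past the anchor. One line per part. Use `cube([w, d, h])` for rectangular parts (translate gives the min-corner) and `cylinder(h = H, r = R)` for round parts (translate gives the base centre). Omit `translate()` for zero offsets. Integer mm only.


translate([286, 249, 0]) cylinder(h = 24, r = 135);
translate([286, 249, 24]) cylinder(h = 230, r = 44);
translate([286, 249, 254]) cylinder(h = 24, r = 135);


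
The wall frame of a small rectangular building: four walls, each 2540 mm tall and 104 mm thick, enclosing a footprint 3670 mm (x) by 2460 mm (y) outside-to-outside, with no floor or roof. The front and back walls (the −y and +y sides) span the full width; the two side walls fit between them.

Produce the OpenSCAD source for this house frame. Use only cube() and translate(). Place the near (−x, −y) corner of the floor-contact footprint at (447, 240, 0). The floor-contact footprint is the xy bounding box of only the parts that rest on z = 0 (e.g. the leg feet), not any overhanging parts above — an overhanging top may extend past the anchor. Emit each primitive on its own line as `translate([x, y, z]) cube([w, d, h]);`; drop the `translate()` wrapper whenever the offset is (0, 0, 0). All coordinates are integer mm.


translate([447, 240, 0]) cube([3670, 104, 2540]);
translate([447, 2596, 0]) cube([3670, 104, 2540]);
translate([447, 344, 0]) cube([104, 2252, 2540]);
translate([4013, 344, 0]) cube([104, 2252, 2540]);


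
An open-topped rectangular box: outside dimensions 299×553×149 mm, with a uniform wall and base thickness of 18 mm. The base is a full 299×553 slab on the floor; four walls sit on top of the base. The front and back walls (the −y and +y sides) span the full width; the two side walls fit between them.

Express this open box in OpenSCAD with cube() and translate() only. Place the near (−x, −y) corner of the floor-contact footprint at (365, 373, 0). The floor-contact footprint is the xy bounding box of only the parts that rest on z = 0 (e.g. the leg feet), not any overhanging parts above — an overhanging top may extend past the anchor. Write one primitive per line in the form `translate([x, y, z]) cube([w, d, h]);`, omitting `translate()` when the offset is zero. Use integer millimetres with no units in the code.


translate([365, 373, 0]) cube([299, 553, 18]);
translate([365, 373, 18]) cube([299, 18, 131]);
translate([365, 908, 18]) cube([299, 18, 131]);
translate([365, 391, 18]) cube([18, 517, 131]);
translate([646, 391, 18]) cube([18, 517, 131]);


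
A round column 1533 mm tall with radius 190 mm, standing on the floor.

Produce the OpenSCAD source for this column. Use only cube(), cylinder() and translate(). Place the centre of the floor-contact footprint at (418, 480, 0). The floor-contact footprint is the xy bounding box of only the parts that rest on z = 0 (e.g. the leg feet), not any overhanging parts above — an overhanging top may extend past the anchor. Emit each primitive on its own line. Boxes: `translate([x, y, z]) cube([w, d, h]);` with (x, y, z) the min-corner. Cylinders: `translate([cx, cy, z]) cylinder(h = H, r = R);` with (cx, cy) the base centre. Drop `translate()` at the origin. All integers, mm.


translate([418, 480, 0]) cylinder(h = 1533, r = 190);


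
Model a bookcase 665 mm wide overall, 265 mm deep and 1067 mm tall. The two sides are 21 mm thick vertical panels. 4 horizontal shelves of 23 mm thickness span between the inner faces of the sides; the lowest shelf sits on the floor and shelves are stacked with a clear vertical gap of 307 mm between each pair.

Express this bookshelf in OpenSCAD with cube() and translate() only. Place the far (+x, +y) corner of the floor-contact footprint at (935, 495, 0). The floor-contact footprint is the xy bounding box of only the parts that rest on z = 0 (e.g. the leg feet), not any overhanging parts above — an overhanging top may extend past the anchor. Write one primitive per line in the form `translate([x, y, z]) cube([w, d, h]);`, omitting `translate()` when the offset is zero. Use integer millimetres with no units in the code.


translate([270, 230, 0]) cube([21, 265, 1067]);
translate([914, 230, 0]) cube([21, 265, 1067]);
translate([291, 230, 0]) cube([623, 265, 23]);
translate([291, 230, 330]) cube([623, 265, 23]);
translate([291, 230, 660]) cube([623, 265, 23]);
translate([291, 230, 990]) cube([623, 265, 23]);


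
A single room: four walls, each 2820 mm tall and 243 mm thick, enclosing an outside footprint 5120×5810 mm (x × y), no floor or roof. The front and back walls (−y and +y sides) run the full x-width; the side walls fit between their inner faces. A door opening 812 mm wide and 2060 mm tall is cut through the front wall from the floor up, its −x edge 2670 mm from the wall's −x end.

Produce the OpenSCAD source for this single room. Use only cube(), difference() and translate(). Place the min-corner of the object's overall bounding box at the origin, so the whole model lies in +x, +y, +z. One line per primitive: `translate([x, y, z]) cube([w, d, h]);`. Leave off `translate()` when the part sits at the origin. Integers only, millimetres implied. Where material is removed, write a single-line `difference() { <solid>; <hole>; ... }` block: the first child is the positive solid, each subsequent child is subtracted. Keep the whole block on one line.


difference() { cube([5120, 243, 2820]); translate([2670, 0, 0]) cube([812, 243, 2060]); }
translate([0, 5567, 0]) cube([5120, 243, 2820]);
translate([0, 243, 0]) cube([243, 5324, 2820]);
translate([4877, 243, 0]) cube([243, 5324, 2820]);


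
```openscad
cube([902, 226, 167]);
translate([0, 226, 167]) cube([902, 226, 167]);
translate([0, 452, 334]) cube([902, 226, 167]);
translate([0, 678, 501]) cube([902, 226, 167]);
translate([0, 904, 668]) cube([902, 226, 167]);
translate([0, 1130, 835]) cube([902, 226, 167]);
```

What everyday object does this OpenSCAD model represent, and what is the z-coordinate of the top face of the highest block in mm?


A staircase. The total rise is 1002 mm.

6 identical blocks, each offset up and back from the previous — a staircase. Each step is 167 mm tall and there are 6 of them, so the total rise is 6 × 167 = 1002 mm.


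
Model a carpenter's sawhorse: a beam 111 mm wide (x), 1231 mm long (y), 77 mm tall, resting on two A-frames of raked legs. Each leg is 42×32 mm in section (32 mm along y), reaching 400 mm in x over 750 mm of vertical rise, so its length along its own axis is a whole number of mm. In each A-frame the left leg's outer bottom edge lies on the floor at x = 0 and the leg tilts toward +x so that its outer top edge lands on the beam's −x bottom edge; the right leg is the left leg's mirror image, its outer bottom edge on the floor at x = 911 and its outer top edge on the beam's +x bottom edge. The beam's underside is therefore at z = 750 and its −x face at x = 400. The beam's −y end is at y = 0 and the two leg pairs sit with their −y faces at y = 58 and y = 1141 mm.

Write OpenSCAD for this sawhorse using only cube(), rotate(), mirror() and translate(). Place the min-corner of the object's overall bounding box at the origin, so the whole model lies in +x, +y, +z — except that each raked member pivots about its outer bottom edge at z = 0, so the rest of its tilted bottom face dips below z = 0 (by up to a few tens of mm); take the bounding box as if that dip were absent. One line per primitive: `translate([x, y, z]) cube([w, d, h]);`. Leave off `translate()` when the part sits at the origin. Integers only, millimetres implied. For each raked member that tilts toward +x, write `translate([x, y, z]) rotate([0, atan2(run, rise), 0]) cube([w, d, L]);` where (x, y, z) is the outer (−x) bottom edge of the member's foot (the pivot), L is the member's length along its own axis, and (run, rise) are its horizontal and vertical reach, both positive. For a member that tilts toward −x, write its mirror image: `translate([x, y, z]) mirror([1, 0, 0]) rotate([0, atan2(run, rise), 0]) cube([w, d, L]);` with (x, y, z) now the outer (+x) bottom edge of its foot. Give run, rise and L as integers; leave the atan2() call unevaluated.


// leg length = √(400² + 750²) = 850
// right-leg outer foot x = 2·400 + 111 = 911
// beam min-corner = (400, 0, 750)
translate([400, 0, 750]) cube([111, 1231, 77]);
translate([0, 58, 0]) rotate([0, atan2(400, 750), 0]) cube([42, 32, 850]);
translate([911, 58, 0]) mirror([1, 0, 0]) rotate([0, atan2(400, 750), 0]) cube([42, 32, 850]);
translate([0, 1141, 0]) rotate([0, atan2(400, 750), 0]) cube([42, 32, 850]);
translate([911, 1141, 0]) mirror([1, 0, 0]) rotate([0, atan2(400, 750), 0]) cube([42, 32, 850]);


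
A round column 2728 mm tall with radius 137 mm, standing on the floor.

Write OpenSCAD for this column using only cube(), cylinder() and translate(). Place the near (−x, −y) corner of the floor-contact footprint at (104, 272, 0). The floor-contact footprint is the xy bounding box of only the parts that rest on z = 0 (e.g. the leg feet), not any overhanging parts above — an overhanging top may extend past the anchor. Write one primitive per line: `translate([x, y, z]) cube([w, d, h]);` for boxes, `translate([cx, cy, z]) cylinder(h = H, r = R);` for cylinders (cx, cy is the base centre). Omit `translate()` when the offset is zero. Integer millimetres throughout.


translate([241, 409, 0]) cylinder(h = 2728, r = 137);


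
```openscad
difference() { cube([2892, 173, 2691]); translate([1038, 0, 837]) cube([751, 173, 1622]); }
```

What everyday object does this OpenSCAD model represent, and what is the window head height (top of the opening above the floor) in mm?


A wall with a window opening. The window head height is 2459 mm.

A wall with a rectangular opening subtracted — a window. Sill at z = 837, opening 1622 mm tall, so the head is at 837 + 1622 = 2459 mm.


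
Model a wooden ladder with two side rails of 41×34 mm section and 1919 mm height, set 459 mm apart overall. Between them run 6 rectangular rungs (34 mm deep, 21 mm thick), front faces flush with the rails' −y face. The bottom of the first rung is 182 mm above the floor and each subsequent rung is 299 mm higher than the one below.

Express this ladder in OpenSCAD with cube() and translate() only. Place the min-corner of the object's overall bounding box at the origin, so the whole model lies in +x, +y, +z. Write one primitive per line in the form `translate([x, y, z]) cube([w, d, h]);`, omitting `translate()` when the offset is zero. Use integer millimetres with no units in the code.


cube([41, 34, 1919]);
translate([418, 0, 0]) cube([41, 34, 1919]);
translate([41, 0, 182]) cube([377, 34, 21]);
translate([41, 0, 481]) cube([377, 34, 21]);
translate([41, 0, 780]) cube([377, 34, 21]);
translate([41, 0, 1079]) cube([377, 34, 21]);
translate([41, 0, 1378]) cube([377, 34, 21]);
translate([41, 0, 1677]) cube([377, 34, 21]);


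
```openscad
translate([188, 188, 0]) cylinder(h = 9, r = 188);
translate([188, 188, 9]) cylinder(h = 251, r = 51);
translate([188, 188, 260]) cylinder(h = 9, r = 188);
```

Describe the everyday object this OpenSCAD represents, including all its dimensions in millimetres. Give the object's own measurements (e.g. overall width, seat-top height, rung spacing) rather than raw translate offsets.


A spool: two coaxial disc flanges of radius 188 mm and thickness 9 mm, joined by a core cylinder of radius 51 mm and height 251 mm. The lower flange rests on z = 0 and the three cylinders share a vertical axis.


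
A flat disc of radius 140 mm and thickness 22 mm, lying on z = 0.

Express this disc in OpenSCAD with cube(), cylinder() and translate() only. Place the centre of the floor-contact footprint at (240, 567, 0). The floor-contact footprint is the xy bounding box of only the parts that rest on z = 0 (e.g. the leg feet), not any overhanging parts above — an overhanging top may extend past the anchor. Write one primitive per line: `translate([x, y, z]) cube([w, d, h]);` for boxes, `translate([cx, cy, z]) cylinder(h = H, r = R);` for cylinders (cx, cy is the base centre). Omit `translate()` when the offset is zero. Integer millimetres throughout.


translate([240, 567, 0]) cylinder(h = 22, r = 140);


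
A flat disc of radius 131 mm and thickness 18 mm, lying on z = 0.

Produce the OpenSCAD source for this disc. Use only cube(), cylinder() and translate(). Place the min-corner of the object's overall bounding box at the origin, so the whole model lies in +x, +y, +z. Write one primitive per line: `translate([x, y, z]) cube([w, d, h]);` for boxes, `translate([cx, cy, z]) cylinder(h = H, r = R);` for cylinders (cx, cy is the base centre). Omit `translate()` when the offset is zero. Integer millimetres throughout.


translate([131, 131, 0]) cylinder(h = 18, r = 131);


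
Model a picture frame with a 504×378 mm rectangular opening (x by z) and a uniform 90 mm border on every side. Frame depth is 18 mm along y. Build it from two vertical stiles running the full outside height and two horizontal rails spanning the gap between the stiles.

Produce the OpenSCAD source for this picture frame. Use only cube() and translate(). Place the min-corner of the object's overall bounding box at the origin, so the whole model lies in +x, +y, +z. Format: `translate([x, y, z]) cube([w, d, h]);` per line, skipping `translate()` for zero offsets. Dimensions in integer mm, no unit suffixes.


cube([90, 18, 558]);
translate([594, 0, 0]) cube([90, 18, 558]);
translate([90, 0, 0]) cube([504, 18, 90]);
translate([90, 0, 468]) cube([504, 18, 90]);


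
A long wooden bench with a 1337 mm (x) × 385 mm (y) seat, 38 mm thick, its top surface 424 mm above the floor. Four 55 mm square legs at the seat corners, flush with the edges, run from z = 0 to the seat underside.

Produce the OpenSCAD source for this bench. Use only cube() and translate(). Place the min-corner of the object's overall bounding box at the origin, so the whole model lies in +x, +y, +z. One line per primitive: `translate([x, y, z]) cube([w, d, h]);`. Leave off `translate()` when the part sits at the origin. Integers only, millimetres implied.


// leg_h = 424 − 38 = 386
translate([0, 0, 386]) cube([1337, 385, 38]);
cube([55, 55, 386]);
translate([0, 330, 0]) cube([55, 55, 386]);
translate([1282, 0, 0]) cube([55, 55, 386]);
translate([1282, 330, 0]) cube([55, 55, 386]);


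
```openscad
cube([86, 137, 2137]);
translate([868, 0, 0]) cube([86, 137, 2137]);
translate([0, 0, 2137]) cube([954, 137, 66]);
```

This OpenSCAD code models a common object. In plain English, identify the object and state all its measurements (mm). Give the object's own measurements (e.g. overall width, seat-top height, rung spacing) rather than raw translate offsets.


A door frame. The clear opening is 782 mm wide and 2137 mm high. Two 86 mm wide jambs, 137 mm deep, stand either side of the opening from the floor to the top of the opening. A 66 mm thick head sits across the top of both jambs, spanning the full outside width of the frame.


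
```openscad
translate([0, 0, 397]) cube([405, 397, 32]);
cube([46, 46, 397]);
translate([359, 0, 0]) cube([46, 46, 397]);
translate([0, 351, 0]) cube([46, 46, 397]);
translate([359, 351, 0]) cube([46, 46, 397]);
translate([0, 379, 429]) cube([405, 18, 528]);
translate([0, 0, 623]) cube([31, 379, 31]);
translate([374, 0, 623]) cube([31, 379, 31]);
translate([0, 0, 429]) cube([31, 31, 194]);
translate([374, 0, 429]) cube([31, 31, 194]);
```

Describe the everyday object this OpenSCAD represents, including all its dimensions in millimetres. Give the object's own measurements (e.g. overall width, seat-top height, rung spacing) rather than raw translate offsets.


A chair. The seat is a 405×397×32 mm slab with its top at z = 429 mm, on four 46×46 mm corner legs (flush with the seat edges, standing on z = 0). A flat backrest 18 mm thick, 528 mm tall, spans the full seat width and rises from the seat top along its +y edge, rear face flush with the rear of the seat. Two armrests of 31×31 mm section run along each side from the seat's front edge to the front of the backrest, top faces 225 mm above the seat top and outer faces flush with the seat's x-edges; a 31×31 mm post under the front of each armrest stands on the seat at the front corner.


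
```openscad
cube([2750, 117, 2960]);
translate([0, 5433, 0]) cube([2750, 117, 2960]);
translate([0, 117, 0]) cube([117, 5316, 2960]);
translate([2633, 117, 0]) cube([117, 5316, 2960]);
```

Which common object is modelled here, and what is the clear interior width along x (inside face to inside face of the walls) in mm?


A house (or room) frame. The interior width is 2516 mm.

Four 2960 mm walls enclosing a rectangle with no floor or roof — a room or house frame. Outside width is 2750 mm and wall thickness is 117 mm, so the interior width is 2750 − 2 × 117 = 2516 mm.
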